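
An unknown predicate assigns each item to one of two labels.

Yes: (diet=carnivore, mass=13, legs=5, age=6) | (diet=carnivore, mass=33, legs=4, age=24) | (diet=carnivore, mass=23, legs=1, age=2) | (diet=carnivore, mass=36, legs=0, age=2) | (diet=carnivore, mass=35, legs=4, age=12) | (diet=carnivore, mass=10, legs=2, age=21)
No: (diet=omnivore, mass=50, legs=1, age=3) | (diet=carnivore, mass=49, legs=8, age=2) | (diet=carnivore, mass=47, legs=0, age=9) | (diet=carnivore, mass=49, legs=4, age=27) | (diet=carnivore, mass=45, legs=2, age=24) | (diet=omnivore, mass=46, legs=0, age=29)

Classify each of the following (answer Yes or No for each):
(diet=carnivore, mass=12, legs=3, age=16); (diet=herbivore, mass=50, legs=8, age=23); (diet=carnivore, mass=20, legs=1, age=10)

Yes, No, Yes

Rule: mass ≤ 36. This holds for each 'Yes' example and fails for each 'No' one.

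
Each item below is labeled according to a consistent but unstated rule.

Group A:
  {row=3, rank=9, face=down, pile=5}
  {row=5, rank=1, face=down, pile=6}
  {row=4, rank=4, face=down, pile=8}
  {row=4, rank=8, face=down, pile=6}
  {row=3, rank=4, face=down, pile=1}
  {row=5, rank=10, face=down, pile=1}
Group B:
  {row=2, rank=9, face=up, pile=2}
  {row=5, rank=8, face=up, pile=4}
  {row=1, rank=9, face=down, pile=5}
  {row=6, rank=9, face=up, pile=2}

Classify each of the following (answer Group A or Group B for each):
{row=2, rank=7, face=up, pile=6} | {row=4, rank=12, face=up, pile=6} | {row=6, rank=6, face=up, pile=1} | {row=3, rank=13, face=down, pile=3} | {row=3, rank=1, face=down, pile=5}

Group B, Group B, Group B, Group A, Group A

Every 'Group A' example satisfies: face is down AND row ≥ 2. None of the 'Group B' examples do.
{row=2, rank=7, face=up, pile=6} — face is up, row = 2, hence Group B.
{row=4, rank=12, face=up, pile=6} — face is up, row = 4, hence Group B.
{row=6, rank=6, face=up, pile=1} — face is up, row = 6, hence Group B.
{row=3, rank=13, face=down, pile=3} — face is down, row = 3, hence Group A.
{row=3, rank=1, face=down, pile=5} — face is down, row = 3, hence Group A.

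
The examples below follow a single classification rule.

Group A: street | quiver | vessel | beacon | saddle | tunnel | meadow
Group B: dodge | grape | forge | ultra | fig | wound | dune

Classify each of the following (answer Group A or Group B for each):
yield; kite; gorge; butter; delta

Group B, Group B, Group B, Group A, Group B

One predicate separates the groups cleanly: length 6.
Group B: yield, since length 5. Group B: kite, since length 4. Group B: gorge, since length 5. Group A: butter, since length 6. Group B: delta, since length 5.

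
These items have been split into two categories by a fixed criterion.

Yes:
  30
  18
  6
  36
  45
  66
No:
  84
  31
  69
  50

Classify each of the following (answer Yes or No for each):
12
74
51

Yes, No, Yes

The simplest hypothesis consistent with all the labels is: multiple of 3 AND at most 66.
Yes: 12, since 12 = 3·4, 12 ≤ 66.
No: 74, since 74 = 3·24 + 2, 74 > 66.
Yes: 51, since 51 = 3·17, 51 ≤ 66.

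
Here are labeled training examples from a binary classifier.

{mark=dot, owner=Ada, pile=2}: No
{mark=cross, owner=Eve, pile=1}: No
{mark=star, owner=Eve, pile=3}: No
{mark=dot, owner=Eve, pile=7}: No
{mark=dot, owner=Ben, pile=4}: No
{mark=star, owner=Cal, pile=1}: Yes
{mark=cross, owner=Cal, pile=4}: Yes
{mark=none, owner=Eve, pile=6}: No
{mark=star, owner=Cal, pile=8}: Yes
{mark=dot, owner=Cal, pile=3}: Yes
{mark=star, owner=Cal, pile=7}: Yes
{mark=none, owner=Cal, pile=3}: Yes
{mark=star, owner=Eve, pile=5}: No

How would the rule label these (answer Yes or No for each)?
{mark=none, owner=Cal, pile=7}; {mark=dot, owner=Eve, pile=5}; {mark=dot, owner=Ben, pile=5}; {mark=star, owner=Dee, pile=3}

The distinguishing property — owner is Cal — holds for all the 'Yes' cases and none of the 'No' cases.

Yes, No, No, No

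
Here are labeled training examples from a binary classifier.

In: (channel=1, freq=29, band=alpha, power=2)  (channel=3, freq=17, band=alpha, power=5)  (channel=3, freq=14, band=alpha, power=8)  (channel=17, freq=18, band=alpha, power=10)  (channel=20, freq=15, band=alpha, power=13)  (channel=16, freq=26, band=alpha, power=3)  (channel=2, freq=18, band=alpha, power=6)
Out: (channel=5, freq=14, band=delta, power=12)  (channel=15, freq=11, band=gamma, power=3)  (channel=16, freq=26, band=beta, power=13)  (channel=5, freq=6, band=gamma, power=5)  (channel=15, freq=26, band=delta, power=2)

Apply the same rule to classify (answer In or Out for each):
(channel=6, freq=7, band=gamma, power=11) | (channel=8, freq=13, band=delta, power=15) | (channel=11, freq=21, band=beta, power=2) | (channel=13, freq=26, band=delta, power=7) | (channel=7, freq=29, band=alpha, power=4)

Out, Out, Out, Out, In

One predicate separates the groups cleanly: band is alpha.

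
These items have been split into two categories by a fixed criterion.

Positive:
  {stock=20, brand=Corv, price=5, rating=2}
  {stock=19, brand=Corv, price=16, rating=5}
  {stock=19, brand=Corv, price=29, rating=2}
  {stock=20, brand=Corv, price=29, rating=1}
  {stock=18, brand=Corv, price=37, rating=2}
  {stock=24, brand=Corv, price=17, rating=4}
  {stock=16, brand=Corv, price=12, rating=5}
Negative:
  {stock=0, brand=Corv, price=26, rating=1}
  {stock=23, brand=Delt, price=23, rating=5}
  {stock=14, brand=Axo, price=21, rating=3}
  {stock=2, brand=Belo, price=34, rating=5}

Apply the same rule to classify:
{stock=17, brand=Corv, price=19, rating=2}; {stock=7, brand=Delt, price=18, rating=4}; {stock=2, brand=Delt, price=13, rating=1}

Positive, Negative, Negative

'Positive' ⟺ brand is Corv AND stock ≥ 2.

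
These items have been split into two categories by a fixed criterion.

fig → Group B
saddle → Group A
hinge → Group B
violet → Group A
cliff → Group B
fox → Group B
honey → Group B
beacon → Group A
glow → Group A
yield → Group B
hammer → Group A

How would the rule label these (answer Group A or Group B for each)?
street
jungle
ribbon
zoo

Every 'Group A' example satisfies: even length. None of the 'Group B' examples do.
street: length 6 — checks out, so Group A.
jungle: length 6 — checks out, so Group A.
ribbon: length 6 — checks out, so Group A.
zoo: length 3 — fails the rule, so Group B.

Group A, Group A, Group A, Group B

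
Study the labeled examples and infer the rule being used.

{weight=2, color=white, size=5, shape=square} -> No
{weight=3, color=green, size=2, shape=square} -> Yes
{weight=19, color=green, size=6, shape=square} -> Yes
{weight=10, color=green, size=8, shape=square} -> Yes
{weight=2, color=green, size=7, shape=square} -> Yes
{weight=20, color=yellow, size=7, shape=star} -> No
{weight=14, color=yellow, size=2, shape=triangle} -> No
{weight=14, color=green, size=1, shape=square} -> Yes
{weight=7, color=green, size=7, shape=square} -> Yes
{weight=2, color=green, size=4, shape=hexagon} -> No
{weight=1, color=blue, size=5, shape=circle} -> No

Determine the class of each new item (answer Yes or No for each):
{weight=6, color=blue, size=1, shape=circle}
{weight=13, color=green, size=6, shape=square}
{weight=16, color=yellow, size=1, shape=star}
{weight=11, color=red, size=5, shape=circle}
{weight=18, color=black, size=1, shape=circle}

The classifier is using: color is green AND shape is square.
{weight=6, color=blue, size=1, shape=circle}: color is blue, shape is circle, does not pass → No. {weight=13, color=green, size=6, shape=square}: color is green, shape is square, passes → Yes. {weight=16, color=yellow, size=1, shape=star}: color is yellow, shape is star, does not pass → No. {weight=11, color=red, size=5, shape=circle}: color is red, shape is circle, does not pass → No. {weight=18, color=black, size=1, shape=circle}: color is black, shape is circle, does not pass → No.

No, Yes, No, No, No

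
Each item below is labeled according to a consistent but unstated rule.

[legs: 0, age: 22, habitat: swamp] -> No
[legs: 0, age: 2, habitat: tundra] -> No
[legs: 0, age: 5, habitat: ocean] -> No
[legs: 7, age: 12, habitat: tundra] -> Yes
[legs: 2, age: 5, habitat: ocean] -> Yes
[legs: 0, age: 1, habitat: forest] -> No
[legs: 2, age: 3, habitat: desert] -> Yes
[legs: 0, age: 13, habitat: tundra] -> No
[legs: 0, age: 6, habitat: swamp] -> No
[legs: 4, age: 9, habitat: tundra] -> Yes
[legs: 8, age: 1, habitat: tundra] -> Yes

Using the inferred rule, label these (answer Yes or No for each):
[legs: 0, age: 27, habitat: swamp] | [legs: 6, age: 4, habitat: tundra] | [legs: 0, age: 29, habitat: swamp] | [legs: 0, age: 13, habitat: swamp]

No, Yes, No, No

The rule appears to be: legs ≥ 2.
[legs: 0, age: 27, habitat: swamp]: legs = 0, does not satisfy this → No.
[legs: 6, age: 4, habitat: tundra]: legs = 6, passes → Yes.
[legs: 0, age: 29, habitat: swamp]: legs = 0, does not satisfy this → No.
[legs: 0, age: 13, habitat: swamp]: legs = 0, does not satisfy this → No.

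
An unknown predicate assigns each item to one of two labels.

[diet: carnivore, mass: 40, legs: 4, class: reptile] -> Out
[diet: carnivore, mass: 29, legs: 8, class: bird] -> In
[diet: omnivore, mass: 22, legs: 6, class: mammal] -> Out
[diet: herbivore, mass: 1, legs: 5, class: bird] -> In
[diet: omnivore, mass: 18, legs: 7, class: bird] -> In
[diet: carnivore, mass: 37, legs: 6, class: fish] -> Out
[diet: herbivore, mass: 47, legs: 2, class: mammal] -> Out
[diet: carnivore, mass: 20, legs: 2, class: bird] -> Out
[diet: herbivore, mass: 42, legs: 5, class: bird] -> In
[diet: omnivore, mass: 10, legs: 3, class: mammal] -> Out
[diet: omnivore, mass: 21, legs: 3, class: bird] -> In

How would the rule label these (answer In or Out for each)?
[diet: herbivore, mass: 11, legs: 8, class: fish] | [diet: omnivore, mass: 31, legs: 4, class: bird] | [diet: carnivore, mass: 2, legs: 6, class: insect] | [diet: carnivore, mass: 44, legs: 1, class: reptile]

Rule: class is bird AND legs ≥ 3. This holds for each 'In' example and fails for each 'Out' one.

Out, In, Out, Out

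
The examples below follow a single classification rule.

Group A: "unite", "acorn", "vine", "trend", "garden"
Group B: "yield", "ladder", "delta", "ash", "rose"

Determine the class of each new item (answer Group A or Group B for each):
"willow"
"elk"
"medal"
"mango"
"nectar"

Group B, Group B, Group B, Group A, Group A

Checking candidate rules against both groups, what survives is: contains 'n'.
"willow" → no 'n' → Group B.
"elk" → no 'n' → Group B.
"medal" → no 'n' → Group B.
"mango" → has 'n' → Group A.
"nectar" → has 'n' → Group A.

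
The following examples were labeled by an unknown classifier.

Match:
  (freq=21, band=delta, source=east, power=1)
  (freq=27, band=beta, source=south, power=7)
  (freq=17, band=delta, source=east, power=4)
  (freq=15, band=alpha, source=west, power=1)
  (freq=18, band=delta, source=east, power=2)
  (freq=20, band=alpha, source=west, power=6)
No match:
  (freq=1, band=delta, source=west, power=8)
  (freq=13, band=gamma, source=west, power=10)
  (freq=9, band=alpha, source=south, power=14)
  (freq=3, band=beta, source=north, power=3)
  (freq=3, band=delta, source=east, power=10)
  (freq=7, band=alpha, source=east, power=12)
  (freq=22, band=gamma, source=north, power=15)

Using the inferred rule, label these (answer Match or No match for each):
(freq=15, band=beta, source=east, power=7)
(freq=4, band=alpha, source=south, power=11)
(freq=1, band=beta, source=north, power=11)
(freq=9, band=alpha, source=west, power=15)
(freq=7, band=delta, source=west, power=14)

The common property of the 'Match' items is: freq ≥ 7 AND power ≤ 7. No 'No match' item has it.
(freq=15, band=beta, source=east, power=7): Match (freq = 15, power = 7). (freq=4, band=alpha, source=south, power=11): No match (freq = 4, power = 11). (freq=1, band=beta, source=north, power=11): No match (freq = 1, power = 11). (freq=9, band=alpha, source=west, power=15): No match (freq = 9, power = 15). (freq=7, band=delta, source=west, power=14): No match (freq = 7, power = 14).

Match, No match, No match, No match, No match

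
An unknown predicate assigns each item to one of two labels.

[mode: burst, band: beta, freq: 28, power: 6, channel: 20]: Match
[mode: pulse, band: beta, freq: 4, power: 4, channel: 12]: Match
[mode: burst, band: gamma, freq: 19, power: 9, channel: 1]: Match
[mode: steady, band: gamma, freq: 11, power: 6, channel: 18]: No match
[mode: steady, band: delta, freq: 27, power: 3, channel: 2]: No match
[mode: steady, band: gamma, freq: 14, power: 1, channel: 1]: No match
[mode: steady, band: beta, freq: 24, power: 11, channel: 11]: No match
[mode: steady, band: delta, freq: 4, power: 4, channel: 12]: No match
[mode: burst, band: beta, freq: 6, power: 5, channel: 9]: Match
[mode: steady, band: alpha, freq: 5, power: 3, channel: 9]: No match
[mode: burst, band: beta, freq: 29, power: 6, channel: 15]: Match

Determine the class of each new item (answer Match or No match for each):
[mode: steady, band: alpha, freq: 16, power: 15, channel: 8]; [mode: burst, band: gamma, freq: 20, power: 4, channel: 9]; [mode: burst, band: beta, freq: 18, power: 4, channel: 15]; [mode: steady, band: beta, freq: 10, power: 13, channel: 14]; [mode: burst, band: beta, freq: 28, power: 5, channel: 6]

Checking candidate rules against both groups, what survives is: mode is not steady.
No match: [mode: steady, band: alpha, freq: 16, power: 15, channel: 8], since mode is steady.
Match: [mode: burst, band: gamma, freq: 20, power: 4, channel: 9], since mode is burst.
Match: [mode: burst, band: beta, freq: 18, power: 4, channel: 15], since mode is burst.
No match: [mode: steady, band: beta, freq: 10, power: 13, channel: 14], since mode is steady.
Match: [mode: burst, band: beta, freq: 28, power: 5, channel: 6], since mode is burst.

No match, Match, Match, No match, Match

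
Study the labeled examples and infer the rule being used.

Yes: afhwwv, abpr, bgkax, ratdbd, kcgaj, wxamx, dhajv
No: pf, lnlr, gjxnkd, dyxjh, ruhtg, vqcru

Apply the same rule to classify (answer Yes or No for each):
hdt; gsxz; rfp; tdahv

Comparing the two groups points to one rule — contains 'a'.
hdt — no 'a', hence No. gsxz — no 'a', hence No. rfp — no 'a', hence No. tdahv — has 'a', hence Yes.

No, No, No, Yes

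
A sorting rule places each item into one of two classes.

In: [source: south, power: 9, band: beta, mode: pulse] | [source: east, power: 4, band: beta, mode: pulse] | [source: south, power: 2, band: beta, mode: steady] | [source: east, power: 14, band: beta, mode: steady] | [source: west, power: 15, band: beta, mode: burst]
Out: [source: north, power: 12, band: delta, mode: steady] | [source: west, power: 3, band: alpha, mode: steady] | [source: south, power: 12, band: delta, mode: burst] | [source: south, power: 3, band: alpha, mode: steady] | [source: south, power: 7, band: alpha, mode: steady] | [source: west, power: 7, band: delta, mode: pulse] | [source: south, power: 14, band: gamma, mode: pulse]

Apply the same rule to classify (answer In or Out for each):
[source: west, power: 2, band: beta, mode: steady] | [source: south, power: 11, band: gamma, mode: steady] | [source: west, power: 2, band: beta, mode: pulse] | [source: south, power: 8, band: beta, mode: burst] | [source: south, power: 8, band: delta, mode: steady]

In, Out, In, In, Out

The common property of the 'In' items is: band is beta. No 'Out' item has it.
[source: west, power: 2, band: beta, mode: steady] → band is beta → In.
[source: south, power: 11, band: gamma, mode: steady] → band is gamma → Out.
[source: west, power: 2, band: beta, mode: pulse] → band is beta → In.
[source: south, power: 8, band: beta, mode: burst] → band is beta → In.
[source: south, power: 8, band: delta, mode: steady] → band is delta → Out.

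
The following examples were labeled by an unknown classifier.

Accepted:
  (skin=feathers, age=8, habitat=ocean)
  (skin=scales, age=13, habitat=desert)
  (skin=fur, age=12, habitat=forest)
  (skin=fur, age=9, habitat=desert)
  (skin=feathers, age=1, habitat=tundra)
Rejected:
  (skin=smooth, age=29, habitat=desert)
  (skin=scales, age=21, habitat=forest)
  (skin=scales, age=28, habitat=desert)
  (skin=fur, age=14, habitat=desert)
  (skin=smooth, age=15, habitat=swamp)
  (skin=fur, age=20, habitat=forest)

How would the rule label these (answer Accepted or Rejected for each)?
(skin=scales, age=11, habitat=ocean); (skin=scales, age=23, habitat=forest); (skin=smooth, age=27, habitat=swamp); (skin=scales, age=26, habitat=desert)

Accepted, Rejected, Rejected, Rejected

All 'Accepted' examples share one property — age ≤ 13 — and every 'Rejected' example lacks it.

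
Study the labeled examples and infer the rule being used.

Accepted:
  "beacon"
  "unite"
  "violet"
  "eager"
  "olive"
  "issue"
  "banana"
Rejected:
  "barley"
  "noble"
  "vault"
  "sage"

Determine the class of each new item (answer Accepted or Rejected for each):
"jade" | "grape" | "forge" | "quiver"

'Accepted' ⟺ has ≥ 3 vowels.
"jade" → 2 vowels → Rejected.
"grape" → 2 vowels → Rejected.
"forge" → 2 vowels → Rejected.
"quiver" → 3 vowels → Accepted.

Rejected, Rejected, Rejected, Accepted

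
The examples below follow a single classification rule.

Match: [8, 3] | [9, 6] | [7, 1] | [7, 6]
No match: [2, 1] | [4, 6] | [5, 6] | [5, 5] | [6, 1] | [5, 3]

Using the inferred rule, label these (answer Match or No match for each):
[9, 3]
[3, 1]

Match, No match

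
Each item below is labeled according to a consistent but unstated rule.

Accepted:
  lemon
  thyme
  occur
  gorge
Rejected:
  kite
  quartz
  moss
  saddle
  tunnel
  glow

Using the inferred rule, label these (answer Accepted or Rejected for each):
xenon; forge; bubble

Accepted, Accepted, Rejected

The rule appears to be: odd length.
xenon: Accepted (length 5). forge: Accepted (length 5). bubble: Rejected (length 6).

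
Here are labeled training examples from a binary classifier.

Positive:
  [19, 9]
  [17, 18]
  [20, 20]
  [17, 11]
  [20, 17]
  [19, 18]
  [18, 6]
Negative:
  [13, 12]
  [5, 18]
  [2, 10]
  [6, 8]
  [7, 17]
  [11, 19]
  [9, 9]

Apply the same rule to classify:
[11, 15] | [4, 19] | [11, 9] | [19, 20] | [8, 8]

Negative, Negative, Negative, Positive, Negative

The simplest hypothesis consistent with all the labels is: first ≥ 17.
[11, 15]: first 11 — does not pass, so Negative. [4, 19]: first 4 — does not pass, so Negative. [11, 9]: first 11 — does not pass, so Negative. [19, 20]: first 19 — has this property, so Positive. [8, 8]: first 8 — does not pass, so Negative.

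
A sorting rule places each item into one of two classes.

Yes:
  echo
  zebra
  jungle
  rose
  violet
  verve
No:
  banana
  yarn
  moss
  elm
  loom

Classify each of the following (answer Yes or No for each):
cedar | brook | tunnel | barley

Yes, No, Yes, Yes

The distinguishing property — length ≥ 4 AND contains 'e' — holds for all the 'Yes' cases and none of the 'No' cases.
Yes: cedar, since length 5, has 'e'. No: brook, since length 5, no 'e'. Yes: tunnel, since length 6, has 'e'. Yes: barley, since length 6, has 'e'.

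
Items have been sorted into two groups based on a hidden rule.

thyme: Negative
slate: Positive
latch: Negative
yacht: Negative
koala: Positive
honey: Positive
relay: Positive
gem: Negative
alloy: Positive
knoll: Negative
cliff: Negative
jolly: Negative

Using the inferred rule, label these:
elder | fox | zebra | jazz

The classifier is using: has ≥ 2 vowels.
Positive: elder, since 2 vowels. Negative: fox, since 1 vowel. Positive: zebra, since 2 vowels. Negative: jazz, since 1 vowel.

Positive, Negative, Positive, Negative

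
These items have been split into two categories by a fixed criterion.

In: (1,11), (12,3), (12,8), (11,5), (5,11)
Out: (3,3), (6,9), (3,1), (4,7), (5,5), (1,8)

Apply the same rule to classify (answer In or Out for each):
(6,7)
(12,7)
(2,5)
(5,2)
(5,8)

Out, In, Out, Out, Out

The simplest hypothesis consistent with all the labels is: max ≥ 11.
(6,7) → max 7 → Out.
(12,7) → max 12 → In.
(2,5) → max 5 → Out.
(5,2) → max 5 → Out.
(5,8) → max 8 → Out.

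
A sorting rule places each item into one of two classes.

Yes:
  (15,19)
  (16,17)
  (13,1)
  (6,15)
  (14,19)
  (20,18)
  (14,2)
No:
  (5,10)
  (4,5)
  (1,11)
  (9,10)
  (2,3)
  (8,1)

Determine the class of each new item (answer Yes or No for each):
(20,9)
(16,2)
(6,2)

Yes, Yes, No

The distinguishing property — max ≥ 13 — holds for all the 'Yes' cases and none of the 'No' cases.
(20,9) — max 20, hence Yes. (16,2) — max 16, hence Yes. (6,2) — max 6, hence No.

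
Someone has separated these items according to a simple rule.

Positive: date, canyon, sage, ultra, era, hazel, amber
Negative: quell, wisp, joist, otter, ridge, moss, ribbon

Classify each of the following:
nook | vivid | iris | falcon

Negative, Negative, Negative, Positive

'Positive' ⟺ contains 'a'.
nook → no 'a' → Negative. vivid → no 'a' → Negative. iris → no 'a' → Negative. falcon → has 'a' → Positive.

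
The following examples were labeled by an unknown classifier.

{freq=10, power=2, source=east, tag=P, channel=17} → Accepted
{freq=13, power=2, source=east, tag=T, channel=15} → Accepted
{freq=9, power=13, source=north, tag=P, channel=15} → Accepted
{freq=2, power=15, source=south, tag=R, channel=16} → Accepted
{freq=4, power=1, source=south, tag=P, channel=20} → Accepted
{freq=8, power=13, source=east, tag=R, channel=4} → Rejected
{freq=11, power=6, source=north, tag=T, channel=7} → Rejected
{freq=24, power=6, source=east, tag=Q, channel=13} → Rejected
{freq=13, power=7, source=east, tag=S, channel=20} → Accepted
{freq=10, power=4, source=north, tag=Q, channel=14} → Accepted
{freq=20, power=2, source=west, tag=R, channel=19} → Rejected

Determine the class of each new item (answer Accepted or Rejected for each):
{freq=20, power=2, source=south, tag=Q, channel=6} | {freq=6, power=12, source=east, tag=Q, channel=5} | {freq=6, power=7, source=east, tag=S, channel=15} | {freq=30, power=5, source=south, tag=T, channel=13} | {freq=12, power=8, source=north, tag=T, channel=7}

Rejected, Rejected, Accepted, Rejected, Rejected

'Accepted' ⟺ channel ≥ 13 AND freq ≤ 13.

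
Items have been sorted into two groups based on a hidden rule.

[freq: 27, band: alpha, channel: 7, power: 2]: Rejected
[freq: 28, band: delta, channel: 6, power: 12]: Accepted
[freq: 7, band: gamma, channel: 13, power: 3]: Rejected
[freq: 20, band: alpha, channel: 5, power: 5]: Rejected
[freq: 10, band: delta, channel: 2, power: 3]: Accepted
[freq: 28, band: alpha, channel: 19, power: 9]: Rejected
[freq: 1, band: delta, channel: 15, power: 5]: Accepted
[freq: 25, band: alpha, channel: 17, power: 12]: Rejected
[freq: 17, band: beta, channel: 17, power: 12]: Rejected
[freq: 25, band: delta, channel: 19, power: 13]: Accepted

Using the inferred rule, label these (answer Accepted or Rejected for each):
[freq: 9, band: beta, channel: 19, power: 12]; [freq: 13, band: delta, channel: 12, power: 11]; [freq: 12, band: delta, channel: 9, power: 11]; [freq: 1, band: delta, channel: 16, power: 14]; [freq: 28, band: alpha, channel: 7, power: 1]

Rejected, Accepted, Accepted, Accepted, Rejected

The simplest hypothesis consistent with all the labels is: band is delta.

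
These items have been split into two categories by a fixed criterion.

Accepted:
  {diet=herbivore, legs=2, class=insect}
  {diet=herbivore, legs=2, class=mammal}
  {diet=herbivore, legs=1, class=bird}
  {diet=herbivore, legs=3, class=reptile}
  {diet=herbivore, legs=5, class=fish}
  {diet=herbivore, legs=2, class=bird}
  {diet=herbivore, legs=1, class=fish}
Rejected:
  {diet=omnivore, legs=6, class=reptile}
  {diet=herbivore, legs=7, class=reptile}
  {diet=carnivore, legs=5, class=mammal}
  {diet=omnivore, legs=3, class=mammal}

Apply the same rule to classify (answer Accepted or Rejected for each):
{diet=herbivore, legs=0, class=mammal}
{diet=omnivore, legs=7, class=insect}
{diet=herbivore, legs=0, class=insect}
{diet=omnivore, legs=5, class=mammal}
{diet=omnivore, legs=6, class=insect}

The common property of the 'Accepted' items is: diet is herbivore AND legs ≤ 5. No 'Rejected' item has it.
{diet=herbivore, legs=0, class=mammal}: diet is herbivore, legs = 0, matches → Accepted.
{diet=omnivore, legs=7, class=insect}: diet is omnivore, legs = 7, fails this test → Rejected.
{diet=herbivore, legs=0, class=insect}: diet is herbivore, legs = 0, matches → Accepted.
{diet=omnivore, legs=5, class=mammal}: diet is omnivore, legs = 5, fails this test → Rejected.
{diet=omnivore, legs=6, class=insect}: diet is omnivore, legs = 6, fails this test → Rejected.

Accepted, Rejected, Accepted, Rejected, Rejected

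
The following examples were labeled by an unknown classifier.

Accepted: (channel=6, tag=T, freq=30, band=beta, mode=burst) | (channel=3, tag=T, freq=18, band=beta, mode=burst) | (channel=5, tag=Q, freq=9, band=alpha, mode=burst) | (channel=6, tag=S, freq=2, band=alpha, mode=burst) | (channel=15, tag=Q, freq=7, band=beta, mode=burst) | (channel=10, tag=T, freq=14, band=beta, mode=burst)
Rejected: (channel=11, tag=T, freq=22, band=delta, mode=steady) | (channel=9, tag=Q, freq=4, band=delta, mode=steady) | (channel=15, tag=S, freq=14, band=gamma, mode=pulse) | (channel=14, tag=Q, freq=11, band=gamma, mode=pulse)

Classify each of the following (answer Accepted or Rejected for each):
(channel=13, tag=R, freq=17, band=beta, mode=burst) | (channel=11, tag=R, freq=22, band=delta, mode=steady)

Comparing the two groups points to one rule — mode is burst.
(channel=13, tag=R, freq=17, band=beta, mode=burst) → mode is burst → Accepted.
(channel=11, tag=R, freq=22, band=delta, mode=steady) → mode is steady → Rejected.

Accepted, Rejected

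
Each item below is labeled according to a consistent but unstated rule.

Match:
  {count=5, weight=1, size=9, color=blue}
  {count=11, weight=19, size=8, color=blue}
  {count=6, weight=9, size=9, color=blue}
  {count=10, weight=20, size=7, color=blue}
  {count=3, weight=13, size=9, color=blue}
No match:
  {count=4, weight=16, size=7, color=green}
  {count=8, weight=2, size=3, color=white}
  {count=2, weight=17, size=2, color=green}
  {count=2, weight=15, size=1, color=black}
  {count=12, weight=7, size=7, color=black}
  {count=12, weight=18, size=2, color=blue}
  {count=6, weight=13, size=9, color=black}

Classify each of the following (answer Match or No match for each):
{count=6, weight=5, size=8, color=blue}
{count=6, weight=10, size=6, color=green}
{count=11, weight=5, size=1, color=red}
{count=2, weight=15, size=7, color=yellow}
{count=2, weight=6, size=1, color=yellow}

Match, No match, No match, No match, No match

The classifier is using: color is blue AND size ≥ 3.
{count=6, weight=5, size=8, color=blue} → color is blue, size = 8 → Match.
{count=6, weight=10, size=6, color=green} → color is green, size = 6 → No match.
{count=11, weight=5, size=1, color=red} → color is red, size = 1 → No match.
{count=2, weight=15, size=7, color=yellow} → color is yellow, size = 7 → No match.
{count=2, weight=6, size=1, color=yellow} → color is yellow, size = 1 → No match.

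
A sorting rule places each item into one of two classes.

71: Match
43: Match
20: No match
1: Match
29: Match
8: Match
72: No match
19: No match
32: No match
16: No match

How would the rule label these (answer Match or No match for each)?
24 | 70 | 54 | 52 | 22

Looking at the examples, the only property every 'Match' case has and every 'No match' case lacks is: ≡ 1 (mod 7).

No match, No match, No match, No match, Match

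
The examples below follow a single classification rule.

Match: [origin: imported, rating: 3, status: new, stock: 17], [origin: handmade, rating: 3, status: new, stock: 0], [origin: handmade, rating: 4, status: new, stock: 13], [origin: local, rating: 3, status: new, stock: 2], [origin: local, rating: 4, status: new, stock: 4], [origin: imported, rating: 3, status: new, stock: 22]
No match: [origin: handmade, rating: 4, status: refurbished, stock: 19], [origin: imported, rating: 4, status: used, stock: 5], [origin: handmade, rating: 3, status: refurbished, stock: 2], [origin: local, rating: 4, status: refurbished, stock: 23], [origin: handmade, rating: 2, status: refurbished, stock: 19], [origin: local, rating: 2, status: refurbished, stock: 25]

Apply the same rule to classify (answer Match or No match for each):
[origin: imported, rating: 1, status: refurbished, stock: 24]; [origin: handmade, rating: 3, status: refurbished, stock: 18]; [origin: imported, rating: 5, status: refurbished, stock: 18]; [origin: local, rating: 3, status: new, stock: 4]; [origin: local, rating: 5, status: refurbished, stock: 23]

Checking candidate rules against both groups, what survives is: status is new.
[origin: imported, rating: 1, status: refurbished, stock: 24] — status is refurbished, hence No match. [origin: handmade, rating: 3, status: refurbished, stock: 18] — status is refurbished, hence No match. [origin: imported, rating: 5, status: refurbished, stock: 18] — status is refurbished, hence No match. [origin: local, rating: 3, status: new, stock: 4] — status is new, hence Match. [origin: local, rating: 5, status: refurbished, stock: 23] — status is refurbished, hence No match.

No match, No match, No match, Match, No match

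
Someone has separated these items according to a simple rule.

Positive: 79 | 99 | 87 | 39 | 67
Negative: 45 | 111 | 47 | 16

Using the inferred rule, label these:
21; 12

Rule: digit sum ≥ 12. This holds for each 'Positive' example and fails for each 'Negative' one.

Negative, Negative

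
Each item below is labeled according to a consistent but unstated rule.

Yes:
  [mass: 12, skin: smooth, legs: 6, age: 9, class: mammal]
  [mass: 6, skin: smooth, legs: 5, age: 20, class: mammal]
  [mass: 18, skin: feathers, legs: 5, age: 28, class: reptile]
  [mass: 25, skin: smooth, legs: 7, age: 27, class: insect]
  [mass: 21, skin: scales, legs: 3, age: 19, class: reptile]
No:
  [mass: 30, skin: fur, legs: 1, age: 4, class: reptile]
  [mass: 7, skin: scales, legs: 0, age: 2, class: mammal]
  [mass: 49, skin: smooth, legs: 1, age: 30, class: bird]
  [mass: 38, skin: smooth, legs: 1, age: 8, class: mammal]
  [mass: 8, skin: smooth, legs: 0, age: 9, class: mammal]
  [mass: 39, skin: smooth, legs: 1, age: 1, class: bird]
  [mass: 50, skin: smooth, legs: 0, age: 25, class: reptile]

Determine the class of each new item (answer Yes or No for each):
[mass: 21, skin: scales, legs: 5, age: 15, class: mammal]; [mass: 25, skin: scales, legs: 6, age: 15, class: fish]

Every 'Yes' example satisfies: legs ≥ 3. None of the 'No' examples do.

Yes, Yes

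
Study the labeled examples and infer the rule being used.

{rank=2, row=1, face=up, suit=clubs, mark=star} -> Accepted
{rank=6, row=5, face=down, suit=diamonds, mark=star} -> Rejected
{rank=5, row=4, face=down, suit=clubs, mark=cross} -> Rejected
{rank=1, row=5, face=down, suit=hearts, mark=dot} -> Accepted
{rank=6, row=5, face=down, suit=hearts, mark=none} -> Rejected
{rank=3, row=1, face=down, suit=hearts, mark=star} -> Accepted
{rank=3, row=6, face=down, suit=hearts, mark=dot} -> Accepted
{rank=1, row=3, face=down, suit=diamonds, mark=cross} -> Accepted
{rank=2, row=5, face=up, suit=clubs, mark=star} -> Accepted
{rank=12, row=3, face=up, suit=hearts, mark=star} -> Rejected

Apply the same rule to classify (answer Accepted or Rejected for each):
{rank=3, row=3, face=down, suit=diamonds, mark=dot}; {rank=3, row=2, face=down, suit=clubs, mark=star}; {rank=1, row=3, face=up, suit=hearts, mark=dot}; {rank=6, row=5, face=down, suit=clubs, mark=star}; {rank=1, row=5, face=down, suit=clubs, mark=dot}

Accepted, Accepted, Accepted, Rejected, Accepted

'Accepted' ⟺ rank ≤ 3.
{rank=3, row=3, face=down, suit=diamonds, mark=dot}: rank = 3 — matches, so Accepted. {rank=3, row=2, face=down, suit=clubs, mark=star}: rank = 3 — matches, so Accepted. {rank=1, row=3, face=up, suit=hearts, mark=dot}: rank = 1 — matches, so Accepted. {rank=6, row=5, face=down, suit=clubs, mark=star}: rank = 6 — doesn't qualify, so Rejected. {rank=1, row=5, face=down, suit=clubs, mark=dot}: rank = 1 — matches, so Accepted.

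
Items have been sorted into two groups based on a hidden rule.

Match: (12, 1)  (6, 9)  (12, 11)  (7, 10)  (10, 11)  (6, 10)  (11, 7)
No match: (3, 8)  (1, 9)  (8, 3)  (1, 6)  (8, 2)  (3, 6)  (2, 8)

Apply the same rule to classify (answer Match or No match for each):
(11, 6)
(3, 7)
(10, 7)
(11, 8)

Match, No match, Match, Match

The classifier is using: sum ≥ 13.
(11, 6) — 11+6 = 17, hence Match.
(3, 7) — 3+7 = 10, hence No match.
(10, 7) — 10+7 = 17, hence Match.
(11, 8) — 11+8 = 19, hence Match.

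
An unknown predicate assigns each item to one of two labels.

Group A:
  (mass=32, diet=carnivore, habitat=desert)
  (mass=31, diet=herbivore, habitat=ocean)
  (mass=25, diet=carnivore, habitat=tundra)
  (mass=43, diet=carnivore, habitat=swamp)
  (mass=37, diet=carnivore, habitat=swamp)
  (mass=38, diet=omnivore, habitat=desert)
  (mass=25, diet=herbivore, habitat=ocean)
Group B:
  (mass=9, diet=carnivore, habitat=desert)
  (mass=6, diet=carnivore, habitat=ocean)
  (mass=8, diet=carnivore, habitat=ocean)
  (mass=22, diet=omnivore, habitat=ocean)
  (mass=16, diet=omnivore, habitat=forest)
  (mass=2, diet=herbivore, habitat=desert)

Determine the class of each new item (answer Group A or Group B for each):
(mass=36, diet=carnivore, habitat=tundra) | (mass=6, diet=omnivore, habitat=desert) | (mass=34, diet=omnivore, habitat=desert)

Every 'Group A' example satisfies: mass ≥ 25. None of the 'Group B' examples do.
(mass=36, diet=carnivore, habitat=tundra): mass = 36, meets the rule → Group A. (mass=6, diet=omnivore, habitat=desert): mass = 6, lacks this property → Group B. (mass=34, diet=omnivore, habitat=desert): mass = 34, meets the rule → Group A.

Group A, Group B, Group A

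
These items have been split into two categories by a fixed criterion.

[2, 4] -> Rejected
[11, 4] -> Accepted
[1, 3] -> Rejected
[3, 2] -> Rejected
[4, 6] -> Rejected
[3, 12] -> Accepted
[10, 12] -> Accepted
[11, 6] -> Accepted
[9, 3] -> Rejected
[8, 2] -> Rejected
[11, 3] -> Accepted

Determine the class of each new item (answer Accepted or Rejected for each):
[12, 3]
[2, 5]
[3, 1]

Accepted, Rejected, Rejected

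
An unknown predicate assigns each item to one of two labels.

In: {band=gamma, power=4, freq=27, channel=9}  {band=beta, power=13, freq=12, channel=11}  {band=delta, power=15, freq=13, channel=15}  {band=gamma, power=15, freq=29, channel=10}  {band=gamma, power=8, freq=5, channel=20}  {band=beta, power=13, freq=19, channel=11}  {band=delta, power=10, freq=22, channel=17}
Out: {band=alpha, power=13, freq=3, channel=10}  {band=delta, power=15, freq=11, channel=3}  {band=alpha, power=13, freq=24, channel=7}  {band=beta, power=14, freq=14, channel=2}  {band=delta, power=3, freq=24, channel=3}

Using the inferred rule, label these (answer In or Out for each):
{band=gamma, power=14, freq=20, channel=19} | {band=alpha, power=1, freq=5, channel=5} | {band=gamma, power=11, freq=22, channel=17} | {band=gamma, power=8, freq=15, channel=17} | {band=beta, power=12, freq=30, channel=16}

A rule that fits every label: channel ≥ 9 AND freq ≥ 5 — true of each 'In' example, false of each 'Out' one.
{band=gamma, power=14, freq=20, channel=19}: channel = 19, freq = 20, qualifies → In.
{band=alpha, power=1, freq=5, channel=5}: channel = 5, freq = 5, does not fit → Out.
{band=gamma, power=11, freq=22, channel=17}: channel = 17, freq = 22, qualifies → In.
{band=gamma, power=8, freq=15, channel=17}: channel = 17, freq = 15, qualifies → In.
{band=beta, power=12, freq=30, channel=16}: channel = 16, freq = 30, qualifies → In.

In, Out, In, In, In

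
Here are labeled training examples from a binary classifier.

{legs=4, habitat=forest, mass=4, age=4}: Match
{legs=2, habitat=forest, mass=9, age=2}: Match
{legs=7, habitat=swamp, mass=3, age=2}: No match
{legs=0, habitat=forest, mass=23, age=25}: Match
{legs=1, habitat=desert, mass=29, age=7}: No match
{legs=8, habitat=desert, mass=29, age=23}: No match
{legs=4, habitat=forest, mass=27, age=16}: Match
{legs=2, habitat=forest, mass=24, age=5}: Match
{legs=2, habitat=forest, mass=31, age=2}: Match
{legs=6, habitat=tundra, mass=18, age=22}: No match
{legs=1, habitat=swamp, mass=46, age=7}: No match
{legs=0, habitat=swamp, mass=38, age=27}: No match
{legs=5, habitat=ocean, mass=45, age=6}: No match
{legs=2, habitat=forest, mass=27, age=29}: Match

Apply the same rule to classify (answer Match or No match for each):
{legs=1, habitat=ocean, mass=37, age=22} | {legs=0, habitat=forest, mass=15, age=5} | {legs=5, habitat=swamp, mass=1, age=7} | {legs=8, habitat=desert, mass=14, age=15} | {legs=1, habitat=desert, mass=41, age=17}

No match, Match, No match, No match, No match

The pattern is that an item is 'Match' exactly when: habitat is forest.
{legs=1, habitat=ocean, mass=37, age=22}: habitat is ocean, does not fit → No match. {legs=0, habitat=forest, mass=15, age=5}: habitat is forest, fits → Match. {legs=5, habitat=swamp, mass=1, age=7}: habitat is swamp, does not fit → No match. {legs=8, habitat=desert, mass=14, age=15}: habitat is desert, does not fit → No match. {legs=1, habitat=desert, mass=41, age=17}: habitat is desert, does not fit → No match.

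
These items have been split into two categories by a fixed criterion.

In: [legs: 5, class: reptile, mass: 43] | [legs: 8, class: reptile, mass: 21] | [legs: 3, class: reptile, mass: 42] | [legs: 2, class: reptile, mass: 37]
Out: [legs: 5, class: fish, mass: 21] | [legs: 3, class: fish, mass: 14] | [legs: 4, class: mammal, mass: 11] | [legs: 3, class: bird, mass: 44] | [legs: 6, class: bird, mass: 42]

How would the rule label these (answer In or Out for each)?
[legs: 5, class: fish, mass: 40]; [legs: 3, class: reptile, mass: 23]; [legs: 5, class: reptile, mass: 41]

All 'In' examples share one property — class is reptile — and every 'Out' example lacks it.
Out: [legs: 5, class: fish, mass: 40], since class is fish. In: [legs: 3, class: reptile, mass: 23], since class is reptile. In: [legs: 5, class: reptile, mass: 41], since class is reptile.

Out, In, In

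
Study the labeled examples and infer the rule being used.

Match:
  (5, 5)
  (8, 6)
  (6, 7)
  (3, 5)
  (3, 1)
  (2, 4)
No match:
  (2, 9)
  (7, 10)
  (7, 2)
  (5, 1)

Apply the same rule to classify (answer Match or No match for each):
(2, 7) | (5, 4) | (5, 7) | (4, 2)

A rule that fits every label: |first − second| ≤ 2 — true of each 'Match' example, false of each 'No match' one.

No match, Match, Match, Match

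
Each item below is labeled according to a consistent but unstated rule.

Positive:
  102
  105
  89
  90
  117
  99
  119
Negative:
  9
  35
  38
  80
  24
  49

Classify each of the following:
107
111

The simplest hypothesis consistent with all the labels is: at least 89.
107 — 107 ≥ 89, hence Positive.
111 — 111 ≥ 89, hence Positive.

Positive, Positive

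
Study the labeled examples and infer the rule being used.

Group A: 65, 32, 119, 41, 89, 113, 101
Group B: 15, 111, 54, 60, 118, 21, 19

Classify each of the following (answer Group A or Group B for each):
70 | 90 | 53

Group B, Group B, Group A

The common property of the 'Group A' items is: ≡ 2 (mod 3). No 'Group B' item has it.
70: Group B (70 mod 3 = 1). 90: Group B (90 mod 3 = 0). 53: Group A (53 mod 3 = 2).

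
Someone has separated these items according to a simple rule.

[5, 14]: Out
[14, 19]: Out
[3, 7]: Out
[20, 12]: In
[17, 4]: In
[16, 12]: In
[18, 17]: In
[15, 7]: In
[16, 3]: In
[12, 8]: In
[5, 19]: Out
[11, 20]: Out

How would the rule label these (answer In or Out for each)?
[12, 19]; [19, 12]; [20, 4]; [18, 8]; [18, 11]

Out, In, In, In, In

A rule that fits every label: first > second — true of each 'In' example, false of each 'Out' one.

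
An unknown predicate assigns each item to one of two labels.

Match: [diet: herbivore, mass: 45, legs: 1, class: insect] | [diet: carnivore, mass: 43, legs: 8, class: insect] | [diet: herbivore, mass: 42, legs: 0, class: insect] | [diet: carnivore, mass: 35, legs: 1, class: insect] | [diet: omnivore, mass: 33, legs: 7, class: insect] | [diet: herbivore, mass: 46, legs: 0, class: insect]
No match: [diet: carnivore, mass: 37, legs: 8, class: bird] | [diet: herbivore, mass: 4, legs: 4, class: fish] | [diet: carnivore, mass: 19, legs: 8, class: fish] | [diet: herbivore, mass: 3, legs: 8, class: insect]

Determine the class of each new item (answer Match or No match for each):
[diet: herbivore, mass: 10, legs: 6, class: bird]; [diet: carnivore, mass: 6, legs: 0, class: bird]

No match, No match

A rule that fits every label: class is insect AND mass ≥ 4 — true of each 'Match' example, false of each 'No match' one.
[diet: herbivore, mass: 10, legs: 6, class: bird]: class is bird, mass = 10 — fails the rule, so No match. [diet: carnivore, mass: 6, legs: 0, class: bird]: class is bird, mass = 6 — fails the rule, so No match.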